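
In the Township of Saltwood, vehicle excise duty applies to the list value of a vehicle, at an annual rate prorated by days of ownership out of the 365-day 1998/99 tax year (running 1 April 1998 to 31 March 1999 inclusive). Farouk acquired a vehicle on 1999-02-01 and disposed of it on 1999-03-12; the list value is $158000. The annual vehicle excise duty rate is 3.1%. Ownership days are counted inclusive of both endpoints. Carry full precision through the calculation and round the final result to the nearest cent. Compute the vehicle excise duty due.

$536.77

Days held (1999-02-01 to 1999-03-12): 40 out of 365
Tax = $158000 × 3.1% × 40/365 = $536.7671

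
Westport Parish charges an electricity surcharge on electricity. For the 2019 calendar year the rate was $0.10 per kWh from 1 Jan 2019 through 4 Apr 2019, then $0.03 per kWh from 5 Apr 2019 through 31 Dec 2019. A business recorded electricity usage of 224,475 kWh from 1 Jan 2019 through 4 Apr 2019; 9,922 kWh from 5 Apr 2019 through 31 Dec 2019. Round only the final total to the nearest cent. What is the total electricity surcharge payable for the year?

1 Jan – 4 Apr 2019: 224,475 kWh at $0.10/kWh → $22,447.50
5 Apr – 31 Dec 2019: 9,922 kWh at $0.03/kWh → $297.66

$22,745.16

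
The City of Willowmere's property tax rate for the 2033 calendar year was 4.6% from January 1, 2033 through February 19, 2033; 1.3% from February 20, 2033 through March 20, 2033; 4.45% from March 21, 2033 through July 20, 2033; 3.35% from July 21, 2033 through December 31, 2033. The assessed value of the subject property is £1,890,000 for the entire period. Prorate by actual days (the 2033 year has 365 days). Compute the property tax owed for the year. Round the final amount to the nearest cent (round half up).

£70,421.92

January 1 – February 19, 2033: 50 days at 4.6% → £1,890,000 × 4.6% × 50/365 = £11,909.5890
February 20 – March 20, 2033: 29 days at 1.3% → £1,890,000 × 1.3% × 29/365 = £1,952.1370
March 21 – July 20, 2033: 122 days at 4.45% → £1,890,000 × 4.45% × 122/365 = £28,111.8082
July 21 – December 31, 2033: 164 days at 3.35% → £1,890,000 × 3.35% × 164/365 = £28,448.3836
Total = £70,421.9178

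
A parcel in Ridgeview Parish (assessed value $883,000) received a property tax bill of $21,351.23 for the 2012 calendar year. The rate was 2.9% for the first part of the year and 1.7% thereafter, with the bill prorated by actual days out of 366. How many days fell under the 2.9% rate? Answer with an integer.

219 days

Let d = days at the first rate; then 366 − d days at the second rate.
$883,000 × [2.9%·d + 1.7%·(366−d)] / 366 = $21,351.23
Solving gives d = 219, so the new rate took effect on August 7, 2012.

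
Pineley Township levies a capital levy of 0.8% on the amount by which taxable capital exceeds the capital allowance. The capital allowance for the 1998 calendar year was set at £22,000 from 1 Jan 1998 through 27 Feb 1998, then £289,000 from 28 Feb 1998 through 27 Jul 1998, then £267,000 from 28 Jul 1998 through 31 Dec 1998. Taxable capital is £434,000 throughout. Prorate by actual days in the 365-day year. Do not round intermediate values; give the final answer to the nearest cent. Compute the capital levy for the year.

£1,575.12

1 Jan – 27 Feb 1998: 58 days, exemption £22,000 → (£434,000 − £22,000) × 0.8% × 58/365 = £523.7479
28 Feb – 27 Jul 1998: 150 days, exemption £289,000 → (£434,000 − £289,000) × 0.8% × 150/365 = £476.7123
28 Jul – 31 Dec 1998: 157 days, exemption £267,000 → (£434,000 − £267,000) × 0.8% × 157/365 = £574.6630
Total = £1,575.1233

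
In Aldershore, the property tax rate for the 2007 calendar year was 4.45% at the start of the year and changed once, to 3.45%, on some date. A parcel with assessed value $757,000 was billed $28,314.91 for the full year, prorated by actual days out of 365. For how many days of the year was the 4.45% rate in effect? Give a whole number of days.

Let d = days at the first rate; then 365 − d days at the second rate.
$757,000 × [4.45%·d + 3.45%·(365−d)] / 365 = $28,314.91
Solving gives d = 106, so the new rate took effect on 17 Apr 2007.

106 days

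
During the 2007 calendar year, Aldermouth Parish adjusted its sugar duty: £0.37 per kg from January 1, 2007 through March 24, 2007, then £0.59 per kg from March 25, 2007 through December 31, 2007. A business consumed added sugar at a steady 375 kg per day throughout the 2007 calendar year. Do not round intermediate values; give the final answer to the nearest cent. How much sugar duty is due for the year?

£73908.75

January 1 – March 24, 2007: 83 days × 375 kg/day = 31,125 kg at £0.37/kg → £11516.25
March 25 – December 31, 2007: 282 days × 375 kg/day = 105,750 kg at £0.59/kg → £62392.50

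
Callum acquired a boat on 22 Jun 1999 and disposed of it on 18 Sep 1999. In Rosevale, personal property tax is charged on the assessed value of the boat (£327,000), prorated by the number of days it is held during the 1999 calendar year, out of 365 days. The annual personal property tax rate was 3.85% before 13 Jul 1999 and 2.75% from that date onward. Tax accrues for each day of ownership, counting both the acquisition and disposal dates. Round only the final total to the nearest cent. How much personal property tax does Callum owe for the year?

22 Jun – 12 Jul 1999: 21 days at 3.85% → £327,000 × 3.85% × 21/365 = £724.3274
13 Jul – 18 Sep 1999: 68 days at 2.75% → £327,000 × 2.75% × 68/365 = £1,675.3151
Total = £2,399.6425

£2,399.64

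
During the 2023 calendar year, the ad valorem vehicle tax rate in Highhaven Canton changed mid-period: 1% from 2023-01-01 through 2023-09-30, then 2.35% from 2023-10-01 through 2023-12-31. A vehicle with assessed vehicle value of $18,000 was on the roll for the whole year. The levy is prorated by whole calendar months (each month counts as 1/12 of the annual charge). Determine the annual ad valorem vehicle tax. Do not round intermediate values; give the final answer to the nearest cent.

2023-01-01 to 2023-09-30: 9 months at 1% → $18,000 × 1% × 9/12 = $135.0000
2023-10-01 to 2023-12-31: 3 months at 2.35% → $18,000 × 2.35% × 3/12 = $105.7500
Total = $240.7500

$240.75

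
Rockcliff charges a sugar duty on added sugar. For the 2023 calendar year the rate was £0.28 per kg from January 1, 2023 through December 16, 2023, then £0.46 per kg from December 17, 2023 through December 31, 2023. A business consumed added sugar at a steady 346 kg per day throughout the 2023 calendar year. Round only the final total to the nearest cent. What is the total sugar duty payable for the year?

£36,295.40

January 1 – December 16, 2023: 350 days × 346 kg/day = 121,100 kg at £0.28/kg → £33,908.00
December 17 – December 31, 2023: 15 days × 346 kg/day = 5,190 kg at £0.46/kg → £2,387.40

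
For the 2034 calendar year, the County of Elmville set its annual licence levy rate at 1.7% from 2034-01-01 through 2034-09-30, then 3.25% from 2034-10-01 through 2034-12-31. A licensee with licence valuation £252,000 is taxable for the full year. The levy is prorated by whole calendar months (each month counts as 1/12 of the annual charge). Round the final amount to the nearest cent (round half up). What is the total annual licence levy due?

2034-01-01 to 2034-09-30: 9 months at 1.7% → £252,000 × 1.7% × 9/12 = £3,213.0000
2034-10-01 to 2034-12-31: 3 months at 3.25% → £252,000 × 3.25% × 3/12 = £2,047.5000
Total = £5,260.5000

£5,260.50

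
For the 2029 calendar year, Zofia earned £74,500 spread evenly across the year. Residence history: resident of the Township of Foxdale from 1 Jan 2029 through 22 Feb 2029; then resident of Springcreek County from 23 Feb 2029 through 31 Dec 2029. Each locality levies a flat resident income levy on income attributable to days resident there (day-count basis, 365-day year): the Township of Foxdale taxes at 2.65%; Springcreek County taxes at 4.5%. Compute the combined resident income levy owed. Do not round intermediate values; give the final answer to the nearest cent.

£3,152.37

The Township of Foxdale, 1 Jan – 22 Feb 2029: 53 days → £74,500 × 2.65% × 53/365 = £286.6719
Springcreek County, 23 Feb – 31 Dec 2029: 312 days → £74,500 × 4.5% × 312/365 = £2,865.6986
Total = £3,152.3705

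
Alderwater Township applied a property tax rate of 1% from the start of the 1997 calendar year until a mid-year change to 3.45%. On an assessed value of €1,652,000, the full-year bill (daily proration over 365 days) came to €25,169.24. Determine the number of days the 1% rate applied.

Let d = days at the first rate; then 365 − d days at the second rate.
€1,652,000 × [1%·d + 3.45%·(365−d)] / 365 = €25,169.24
Solving gives d = 287, so the new rate took effect on 15 October 1997.

287 days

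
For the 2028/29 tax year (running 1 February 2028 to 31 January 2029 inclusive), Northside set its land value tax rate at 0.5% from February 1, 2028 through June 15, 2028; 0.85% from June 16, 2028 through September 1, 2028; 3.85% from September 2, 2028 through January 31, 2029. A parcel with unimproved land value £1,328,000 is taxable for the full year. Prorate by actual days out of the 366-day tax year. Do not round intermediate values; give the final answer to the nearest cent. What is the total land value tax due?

February 1 – June 15, 2028: 136 days at 0.5% → £1,328,000 × 0.5% × 136/366 = £2,467.3224
June 16 – September 1, 2028: 78 days at 0.85% → £1,328,000 × 0.85% × 78/366 = £2,405.6393
September 2, 2028 – January 31, 2029: 152 days at 3.85% → £1,328,000 × 3.85% × 152/366 = £21,233.4863
Total = £26,106.4481

£26,106.45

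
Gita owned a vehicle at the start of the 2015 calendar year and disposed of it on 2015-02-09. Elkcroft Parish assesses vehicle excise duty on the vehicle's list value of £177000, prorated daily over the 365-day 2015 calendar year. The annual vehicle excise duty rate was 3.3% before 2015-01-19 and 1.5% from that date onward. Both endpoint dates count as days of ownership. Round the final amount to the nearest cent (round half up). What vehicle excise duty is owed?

2015-01-01 to 2015-01-18: 18 days at 3.3% → £177000 × 3.3% × 18/365 = £288.0493
2015-01-19 to 2015-02-09: 22 days at 1.5% → £177000 × 1.5% × 22/365 = £160.0274
Total = £448.0767

£448.08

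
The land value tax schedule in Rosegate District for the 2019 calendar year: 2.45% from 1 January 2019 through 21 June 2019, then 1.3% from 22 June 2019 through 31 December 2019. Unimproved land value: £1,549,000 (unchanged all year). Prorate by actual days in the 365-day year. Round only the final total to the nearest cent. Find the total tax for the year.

1 January – 21 June 2019: 172 days at 2.45% → £1,549,000 × 2.45% × 172/365 = £17,883.5233
22 June – 31 December 2019: 193 days at 1.3% → £1,549,000 × 1.3% × 193/365 = £10,647.7836
Total = £28,531.3068

£28,531.31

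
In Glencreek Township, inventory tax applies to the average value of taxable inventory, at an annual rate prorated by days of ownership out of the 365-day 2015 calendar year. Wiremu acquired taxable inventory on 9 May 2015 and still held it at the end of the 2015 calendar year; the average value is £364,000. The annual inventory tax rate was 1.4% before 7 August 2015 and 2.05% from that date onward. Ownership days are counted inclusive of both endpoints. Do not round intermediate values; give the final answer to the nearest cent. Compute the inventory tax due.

£4,261.79

9 May – 6 August 2015: 90 days at 1.4% → £364,000 × 1.4% × 90/365 = £1,256.5479
7 August – 31 December 2015: 147 days at 2.05% → £364,000 × 2.05% × 147/365 = £3,005.2438
Total = £4,261.7918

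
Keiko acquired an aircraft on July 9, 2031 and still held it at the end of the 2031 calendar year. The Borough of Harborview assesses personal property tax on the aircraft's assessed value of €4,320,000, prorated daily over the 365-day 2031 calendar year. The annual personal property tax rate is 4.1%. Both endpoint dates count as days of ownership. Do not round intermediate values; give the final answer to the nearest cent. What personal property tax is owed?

Days held (July 9 – December 31, 2031): 176 out of 365
Tax = €4,320,000 × 4.1% × 176/365 = €85,405.8082

€85,405.81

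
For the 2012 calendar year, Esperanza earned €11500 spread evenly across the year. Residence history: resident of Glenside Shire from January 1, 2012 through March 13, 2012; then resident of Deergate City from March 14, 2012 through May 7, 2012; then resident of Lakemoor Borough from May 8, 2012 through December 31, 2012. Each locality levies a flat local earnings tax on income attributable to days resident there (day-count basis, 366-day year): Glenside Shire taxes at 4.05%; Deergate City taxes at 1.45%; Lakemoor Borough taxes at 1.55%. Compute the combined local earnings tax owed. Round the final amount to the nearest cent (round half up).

Glenside Shire, January 1 – March 13, 2012: 73 days → €11500 × 4.05% × 73/366 = €92.8955
Deergate City, March 14 – May 7, 2012: 55 days → €11500 × 1.45% × 55/366 = €25.0581
Lakemoor Borough, May 8 – December 31, 2012: 238 days → €11500 × 1.55% × 238/366 = €115.9112
Total = €233.8648

€233.86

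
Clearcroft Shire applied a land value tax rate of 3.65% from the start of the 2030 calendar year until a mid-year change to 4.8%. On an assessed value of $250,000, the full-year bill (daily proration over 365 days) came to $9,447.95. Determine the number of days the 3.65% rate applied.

324 days

Let d = days at the first rate; then 365 − d days at the second rate.
$250,000 × [3.65%·d + 4.8%·(365−d)] / 365 = $9,447.95
Solving gives d = 324, so the new rate took effect on November 21, 2030.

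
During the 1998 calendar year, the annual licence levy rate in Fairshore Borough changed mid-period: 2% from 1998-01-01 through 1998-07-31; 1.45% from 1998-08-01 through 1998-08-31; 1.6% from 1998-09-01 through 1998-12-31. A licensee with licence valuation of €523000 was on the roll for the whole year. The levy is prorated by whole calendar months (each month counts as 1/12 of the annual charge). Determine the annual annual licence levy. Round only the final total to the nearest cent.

1998-01-01 to 1998-07-31: 7 months at 2% → €523000 × 2% × 7/12 = €6101.6667
1998-08-01 to 1998-08-31: 1 month at 1.45% → €523000 × 1.45% × 1/12 = €631.9583
1998-09-01 to 1998-12-31: 4 months at 1.6% → €523000 × 1.6% × 4/12 = €2789.3333
Total = €9522.9583

€9522.96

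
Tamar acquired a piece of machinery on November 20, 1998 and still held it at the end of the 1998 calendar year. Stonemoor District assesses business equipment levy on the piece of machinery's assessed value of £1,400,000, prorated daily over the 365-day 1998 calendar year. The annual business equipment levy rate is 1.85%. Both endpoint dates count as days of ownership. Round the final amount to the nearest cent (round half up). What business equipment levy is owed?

£2,980.27

Days held (November 20 – December 31, 1998): 42 out of 365
Tax = £1,400,000 × 1.85% × 42/365 = £2,980.2740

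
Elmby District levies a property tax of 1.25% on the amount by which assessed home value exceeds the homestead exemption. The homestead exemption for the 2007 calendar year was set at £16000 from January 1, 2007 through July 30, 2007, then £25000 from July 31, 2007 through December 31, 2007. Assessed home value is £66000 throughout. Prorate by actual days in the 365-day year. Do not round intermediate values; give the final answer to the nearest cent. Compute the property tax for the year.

£577.53

January 1 – July 30, 2007: 211 days, exemption £16000 → (£66000 − £16000) × 1.25% × 211/365 = £361.3014
July 31 – December 31, 2007: 154 days, exemption £25000 → (£66000 − £25000) × 1.25% × 154/365 = £216.2329
Total = £577.5342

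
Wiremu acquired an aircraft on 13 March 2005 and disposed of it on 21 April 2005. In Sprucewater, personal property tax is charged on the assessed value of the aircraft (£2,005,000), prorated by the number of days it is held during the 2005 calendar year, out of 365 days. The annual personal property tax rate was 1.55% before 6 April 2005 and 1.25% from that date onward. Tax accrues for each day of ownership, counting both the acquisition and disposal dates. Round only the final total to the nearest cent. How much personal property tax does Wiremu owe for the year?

13 March – 5 April 2005: 24 days at 1.55% → £2,005,000 × 1.55% × 24/365 = £2,043.4521
6 April – 21 April 2005: 16 days at 1.25% → £2,005,000 × 1.25% × 16/365 = £1,098.6301
Total = £3,142.0822

£3,142.08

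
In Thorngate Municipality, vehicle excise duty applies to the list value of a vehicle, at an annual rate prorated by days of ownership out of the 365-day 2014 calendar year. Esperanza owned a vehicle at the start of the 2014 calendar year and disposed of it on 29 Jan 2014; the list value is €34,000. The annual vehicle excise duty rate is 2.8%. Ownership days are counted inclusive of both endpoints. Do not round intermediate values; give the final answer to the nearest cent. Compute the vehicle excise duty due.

€75.64

Days held (1 Jan – 29 Jan 2014): 29 out of 365
Tax = €34,000 × 2.8% × 29/365 = €75.6384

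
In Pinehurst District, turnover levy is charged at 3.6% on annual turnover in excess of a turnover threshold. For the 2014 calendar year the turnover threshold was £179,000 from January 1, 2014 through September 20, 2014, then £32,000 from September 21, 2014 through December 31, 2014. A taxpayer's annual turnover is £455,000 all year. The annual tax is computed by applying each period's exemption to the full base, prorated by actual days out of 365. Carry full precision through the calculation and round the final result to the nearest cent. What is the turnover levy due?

£11,414.86

January 1 – September 20, 2014: 263 days, exemption £179,000 → (£455,000 − £179,000) × 3.6% × 263/365 = £7,159.3644
September 21 – December 31, 2014: 102 days, exemption £32,000 → (£455,000 − £32,000) × 3.6% × 102/365 = £4,255.4959
Total = £11,414.8603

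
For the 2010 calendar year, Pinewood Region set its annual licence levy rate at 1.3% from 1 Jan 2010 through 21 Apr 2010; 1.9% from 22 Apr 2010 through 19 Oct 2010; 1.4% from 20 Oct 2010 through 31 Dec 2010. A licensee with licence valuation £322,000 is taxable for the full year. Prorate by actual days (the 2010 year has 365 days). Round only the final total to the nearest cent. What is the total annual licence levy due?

£5,208.46

1 Jan – 21 Apr 2010: 111 days at 1.3% → £322,000 × 1.3% × 111/365 = £1,273.0027
22 Apr – 19 Oct 2010: 181 days at 1.9% → £322,000 × 1.9% × 181/365 = £3,033.8575
20 Oct – 31 Dec 2010: 73 days at 1.4% → £322,000 × 1.4% × 73/365 = £901.6000
Total = £5,208.4603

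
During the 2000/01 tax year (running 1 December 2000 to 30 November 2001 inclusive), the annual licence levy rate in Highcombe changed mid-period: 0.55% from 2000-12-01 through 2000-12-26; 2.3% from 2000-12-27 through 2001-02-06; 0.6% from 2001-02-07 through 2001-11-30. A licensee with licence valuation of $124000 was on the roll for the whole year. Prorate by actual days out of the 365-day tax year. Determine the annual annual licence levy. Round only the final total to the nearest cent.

2000-12-01 to 2000-12-26: 26 days at 0.55% → $124000 × 0.55% × 26/365 = $48.5808
2000-12-27 to 2001-02-06: 42 days at 2.3% → $124000 × 2.3% × 42/365 = $328.1753
2001-02-07 to 2001-11-30: 297 days at 0.6% → $124000 × 0.6% × 297/365 = $605.3918
Total = $982.1479

$982.15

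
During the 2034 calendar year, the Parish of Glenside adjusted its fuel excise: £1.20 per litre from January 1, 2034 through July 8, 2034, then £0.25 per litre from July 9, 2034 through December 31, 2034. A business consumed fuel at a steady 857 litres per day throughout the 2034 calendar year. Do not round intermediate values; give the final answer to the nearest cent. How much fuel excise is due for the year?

January 1 – July 8, 2034: 189 days × 857 litres/day = 161,973 litres at £1.20/litre → £194,367.60
July 9 – December 31, 2034: 176 days × 857 litres/day = 150,832 litres at £0.25/litre → £37,708.00

£232,075.60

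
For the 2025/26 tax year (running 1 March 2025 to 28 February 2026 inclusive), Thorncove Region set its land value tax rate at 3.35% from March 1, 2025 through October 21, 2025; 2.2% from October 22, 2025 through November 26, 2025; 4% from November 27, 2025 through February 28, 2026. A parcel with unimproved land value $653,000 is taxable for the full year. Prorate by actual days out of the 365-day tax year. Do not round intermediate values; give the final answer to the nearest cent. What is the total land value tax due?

$22,227.94

March 1 – October 21, 2025: 235 days at 3.35% → $653,000 × 3.35% × 235/365 = $14,084.2260
October 22 – November 26, 2025: 36 days at 2.2% → $653,000 × 2.2% × 36/365 = $1,416.9205
November 27, 2025 – February 28, 2026: 94 days at 4% → $653,000 × 4% × 94/365 = $6,726.7945
Total = $22,227.9411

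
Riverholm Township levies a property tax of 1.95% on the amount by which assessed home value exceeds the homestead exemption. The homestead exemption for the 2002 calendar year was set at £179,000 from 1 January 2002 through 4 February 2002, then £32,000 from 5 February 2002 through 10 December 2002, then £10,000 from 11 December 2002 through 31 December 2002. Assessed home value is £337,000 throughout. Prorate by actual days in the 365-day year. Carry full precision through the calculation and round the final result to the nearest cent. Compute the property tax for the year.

£5,697.31

1 January – 4 February 2002: 35 days, exemption £179,000 → (£337,000 − £179,000) × 1.95% × 35/365 = £295.4384
5 February – 10 December 2002: 309 days, exemption £32,000 → (£337,000 − £32,000) × 1.95% × 309/365 = £5,035.0068
11 December – 31 December 2002: 21 days, exemption £10,000 → (£337,000 − £10,000) × 1.95% × 21/365 = £366.8671
Total = £5,697.3123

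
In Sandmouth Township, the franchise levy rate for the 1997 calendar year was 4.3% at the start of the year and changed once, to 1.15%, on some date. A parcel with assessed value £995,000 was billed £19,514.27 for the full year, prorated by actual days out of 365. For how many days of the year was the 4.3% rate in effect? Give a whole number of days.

Let d = days at the first rate; then 365 − d days at the second rate.
£995,000 × [4.3%·d + 1.15%·(365−d)] / 365 = £19,514.27
Solving gives d = 94, so the new rate took effect on April 5, 1997.

94 days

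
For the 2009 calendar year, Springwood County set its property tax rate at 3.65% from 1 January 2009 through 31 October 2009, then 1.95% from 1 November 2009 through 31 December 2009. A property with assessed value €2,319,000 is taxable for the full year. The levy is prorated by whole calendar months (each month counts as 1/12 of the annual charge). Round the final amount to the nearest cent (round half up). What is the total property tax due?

€78,073.00

1 January – 31 October 2009: 10 months at 3.65% → €2,319,000 × 3.65% × 10/12 = €70,536.2500
1 November – 31 December 2009: 2 months at 1.95% → €2,319,000 × 1.95% × 2/12 = €7,536.7500
Total = €78,073.0000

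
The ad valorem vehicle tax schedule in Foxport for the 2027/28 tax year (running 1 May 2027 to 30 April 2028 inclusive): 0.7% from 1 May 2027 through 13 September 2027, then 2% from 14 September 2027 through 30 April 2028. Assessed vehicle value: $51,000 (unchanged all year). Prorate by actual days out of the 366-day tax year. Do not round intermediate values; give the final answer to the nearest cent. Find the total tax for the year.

1 May – 13 September 2027: 136 days at 0.7% → $51,000 × 0.7% × 136/366 = $132.6557
14 September 2027 – 30 April 2028: 230 days at 2% → $51,000 × 2% × 230/366 = $640.9836
Total = $773.6393

$773.64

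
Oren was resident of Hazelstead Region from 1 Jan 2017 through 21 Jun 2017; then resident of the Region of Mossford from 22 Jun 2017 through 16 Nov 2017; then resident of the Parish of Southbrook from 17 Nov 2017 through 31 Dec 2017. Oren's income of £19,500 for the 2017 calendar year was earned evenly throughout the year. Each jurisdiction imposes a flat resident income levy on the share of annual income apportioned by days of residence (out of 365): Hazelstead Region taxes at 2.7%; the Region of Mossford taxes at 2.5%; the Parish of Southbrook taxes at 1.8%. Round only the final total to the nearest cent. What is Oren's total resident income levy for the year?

£489.05

Hazelstead Region, 1 Jan – 21 Jun 2017: 172 days → £19,500 × 2.7% × 172/365 = £248.1041
The Region of Mossford, 22 Jun – 16 Nov 2017: 148 days → £19,500 × 2.5% × 148/365 = £197.6712
The Parish of Southbrook, 17 Nov – 31 Dec 2017: 45 days → £19,500 × 1.8% × 45/365 = £43.2740
Total = £489.0493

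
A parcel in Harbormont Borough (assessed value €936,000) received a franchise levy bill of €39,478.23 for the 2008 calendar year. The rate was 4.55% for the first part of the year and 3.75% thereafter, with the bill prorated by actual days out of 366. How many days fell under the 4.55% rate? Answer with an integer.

214 days

Let d = days at the first rate; then 366 − d days at the second rate.
€936,000 × [4.55%·d + 3.75%·(366−d)] / 366 = €39,478.23
Solving gives d = 214, so the new rate took effect on 2 Aug 2008.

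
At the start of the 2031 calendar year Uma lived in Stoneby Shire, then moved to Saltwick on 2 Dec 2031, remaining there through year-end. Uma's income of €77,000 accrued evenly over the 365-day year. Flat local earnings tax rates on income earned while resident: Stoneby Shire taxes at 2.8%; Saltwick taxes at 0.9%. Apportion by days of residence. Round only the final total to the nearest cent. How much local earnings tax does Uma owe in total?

€2,035.75

Stoneby Shire, 1 Jan – 1 Dec 2031: 335 days → €77,000 × 2.8% × 335/365 = €1,978.7945
Saltwick, 2 Dec – 31 Dec 2031: 30 days → €77,000 × 0.9% × 30/365 = €56.9589
Total = €2,035.7534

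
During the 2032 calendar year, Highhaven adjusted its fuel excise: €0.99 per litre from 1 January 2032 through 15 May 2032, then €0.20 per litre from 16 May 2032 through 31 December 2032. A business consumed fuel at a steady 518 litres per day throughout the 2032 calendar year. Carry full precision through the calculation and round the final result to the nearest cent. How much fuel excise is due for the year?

€93,571.52

1 January – 15 May 2032: 136 days × 518 litres/day = 70,448 litres at €0.99/litre → €69,743.52
16 May – 31 December 2032: 230 days × 518 litres/day = 119,140 litres at €0.20/litre → €23,828.00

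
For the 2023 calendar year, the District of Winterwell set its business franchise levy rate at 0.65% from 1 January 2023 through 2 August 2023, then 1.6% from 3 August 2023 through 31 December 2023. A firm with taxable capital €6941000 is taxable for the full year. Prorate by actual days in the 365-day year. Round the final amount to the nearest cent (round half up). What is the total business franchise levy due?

€72395.58

1 January – 2 August 2023: 214 days at 0.65% → €6941000 × 0.65% × 214/365 = €26451.8658
3 August – 31 December 2023: 151 days at 1.6% → €6941000 × 1.6% × 151/365 = €45943.7151
Total = €72395.5808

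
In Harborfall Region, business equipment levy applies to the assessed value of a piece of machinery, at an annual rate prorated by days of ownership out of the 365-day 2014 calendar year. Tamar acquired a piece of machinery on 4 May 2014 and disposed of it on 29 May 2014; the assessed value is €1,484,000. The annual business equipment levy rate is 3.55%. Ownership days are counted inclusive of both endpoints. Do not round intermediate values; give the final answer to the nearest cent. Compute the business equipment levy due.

Days held (4 May – 29 May 2014): 26 out of 365
Tax = €1,484,000 × 3.55% × 26/365 = €3,752.6904

€3,752.69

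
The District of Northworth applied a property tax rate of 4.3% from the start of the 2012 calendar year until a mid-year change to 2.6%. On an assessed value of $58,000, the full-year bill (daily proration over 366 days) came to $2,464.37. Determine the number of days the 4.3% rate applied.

355 days

Let d = days at the first rate; then 366 − d days at the second rate.
$58,000 × [4.3%·d + 2.6%·(366−d)] / 366 = $2,464.37
Solving gives d = 355, so the new rate took effect on December 21, 2012.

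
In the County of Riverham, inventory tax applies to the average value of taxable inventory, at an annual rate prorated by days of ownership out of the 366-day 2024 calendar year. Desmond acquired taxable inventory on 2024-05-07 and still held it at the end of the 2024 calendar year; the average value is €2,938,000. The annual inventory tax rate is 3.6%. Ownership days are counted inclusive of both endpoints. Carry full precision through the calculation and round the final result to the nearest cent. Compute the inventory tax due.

€69,067.08

Days held (2024-05-07 to 2024-12-31): 239 out of 366
Tax = €2,938,000 × 3.6% × 239/366 = €69,067.0820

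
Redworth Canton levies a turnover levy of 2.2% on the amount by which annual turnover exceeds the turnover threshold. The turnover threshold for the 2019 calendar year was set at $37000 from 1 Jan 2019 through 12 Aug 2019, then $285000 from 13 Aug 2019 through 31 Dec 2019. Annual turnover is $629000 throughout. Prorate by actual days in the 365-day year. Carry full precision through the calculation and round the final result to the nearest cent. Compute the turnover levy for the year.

$10916.34

1 Jan – 12 Aug 2019: 224 days, exemption $37000 → ($629000 − $37000) × 2.2% × 224/365 = $7992.8110
13 Aug – 31 Dec 2019: 141 days, exemption $285000 → ($629000 − $285000) × 2.2% × 141/365 = $2923.5288
Total = $10916.3397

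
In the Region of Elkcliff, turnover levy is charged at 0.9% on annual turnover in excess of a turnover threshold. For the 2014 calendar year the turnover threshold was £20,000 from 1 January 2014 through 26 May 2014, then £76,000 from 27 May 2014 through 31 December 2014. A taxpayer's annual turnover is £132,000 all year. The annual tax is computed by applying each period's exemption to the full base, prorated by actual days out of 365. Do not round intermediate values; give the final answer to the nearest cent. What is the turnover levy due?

£705.60

1 January – 26 May 2014: 146 days, exemption £20,000 → (£132,000 − £20,000) × 0.9% × 146/365 = £403.2000
27 May – 31 December 2014: 219 days, exemption £76,000 → (£132,000 − £76,000) × 0.9% × 219/365 = £302.4000
Total = £705.6000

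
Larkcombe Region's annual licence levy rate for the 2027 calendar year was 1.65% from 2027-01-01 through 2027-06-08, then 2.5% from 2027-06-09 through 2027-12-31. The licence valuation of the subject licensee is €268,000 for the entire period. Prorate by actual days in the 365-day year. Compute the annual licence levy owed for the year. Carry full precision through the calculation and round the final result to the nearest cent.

2027-01-01 to 2027-06-08: 159 days at 1.65% → €268,000 × 1.65% × 159/365 = €1,926.2959
2027-06-09 to 2027-12-31: 206 days at 2.5% → €268,000 × 2.5% × 206/365 = €3,781.3699
Total = €5,707.6658

€5,707.67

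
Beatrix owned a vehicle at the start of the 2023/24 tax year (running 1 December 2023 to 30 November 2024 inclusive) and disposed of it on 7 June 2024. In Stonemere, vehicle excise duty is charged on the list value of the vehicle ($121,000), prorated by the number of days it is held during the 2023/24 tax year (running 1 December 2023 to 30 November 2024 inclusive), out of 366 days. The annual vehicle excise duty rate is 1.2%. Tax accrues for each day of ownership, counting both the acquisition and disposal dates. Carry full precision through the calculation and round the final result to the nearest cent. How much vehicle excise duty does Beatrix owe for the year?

$753.77

Days held (1 December 2023 – 7 June 2024): 190 out of 366
Tax = $121,000 × 1.2% × 190/366 = $753.7705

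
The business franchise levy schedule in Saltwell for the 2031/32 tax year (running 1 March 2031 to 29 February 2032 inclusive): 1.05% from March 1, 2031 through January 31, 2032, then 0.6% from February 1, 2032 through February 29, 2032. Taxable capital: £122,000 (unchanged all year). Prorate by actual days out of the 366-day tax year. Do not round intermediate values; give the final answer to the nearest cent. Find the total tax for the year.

£1,237.50

March 1, 2031 – January 31, 2032: 337 days at 1.05% → £122,000 × 1.05% × 337/366 = £1,179.5000
February 1 – February 29, 2032: 29 days at 0.6% → £122,000 × 0.6% × 29/366 = £58.0000
Total = £1,237.5000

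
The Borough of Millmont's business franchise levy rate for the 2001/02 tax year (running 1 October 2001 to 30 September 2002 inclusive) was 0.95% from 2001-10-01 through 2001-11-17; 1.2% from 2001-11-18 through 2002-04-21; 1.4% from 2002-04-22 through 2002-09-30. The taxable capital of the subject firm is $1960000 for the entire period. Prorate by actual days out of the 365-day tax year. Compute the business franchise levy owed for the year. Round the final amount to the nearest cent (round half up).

2001-10-01 to 2001-11-17: 48 days at 0.95% → $1960000 × 0.95% × 48/365 = $2448.6575
2001-11-18 to 2002-04-21: 155 days at 1.2% → $1960000 × 1.2% × 155/365 = $9987.9452
2002-04-22 to 2002-09-30: 162 days at 1.4% → $1960000 × 1.4% × 162/365 = $12178.8493
Total = $24615.4521

$24615.45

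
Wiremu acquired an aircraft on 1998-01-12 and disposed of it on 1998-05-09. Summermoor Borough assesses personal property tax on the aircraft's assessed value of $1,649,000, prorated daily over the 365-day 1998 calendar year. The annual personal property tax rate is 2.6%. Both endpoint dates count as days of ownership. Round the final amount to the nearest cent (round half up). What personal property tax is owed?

Days held (1998-01-12 to 1998-05-09): 118 out of 365
Tax = $1,649,000 × 2.6% × 118/365 = $13,860.6356

$13,860.64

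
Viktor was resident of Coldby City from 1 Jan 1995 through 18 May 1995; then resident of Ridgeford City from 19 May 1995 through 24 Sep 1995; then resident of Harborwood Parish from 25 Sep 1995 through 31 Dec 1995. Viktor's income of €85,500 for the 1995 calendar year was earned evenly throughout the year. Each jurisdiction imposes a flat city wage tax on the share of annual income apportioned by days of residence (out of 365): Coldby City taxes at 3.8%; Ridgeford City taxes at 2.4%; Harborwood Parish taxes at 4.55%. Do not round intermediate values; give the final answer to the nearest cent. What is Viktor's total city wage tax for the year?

€2,998.12

Coldby City, 1 Jan – 18 May 1995: 138 days → €85,500 × 3.8% × 138/365 = €1,228.3890
Ridgeford City, 19 May – 24 Sep 1995: 129 days → €85,500 × 2.4% × 129/365 = €725.2274
Harborwood Parish, 25 Sep – 31 Dec 1995: 98 days → €85,500 × 4.55% × 98/365 = €1,044.5055
Total = €2,998.1219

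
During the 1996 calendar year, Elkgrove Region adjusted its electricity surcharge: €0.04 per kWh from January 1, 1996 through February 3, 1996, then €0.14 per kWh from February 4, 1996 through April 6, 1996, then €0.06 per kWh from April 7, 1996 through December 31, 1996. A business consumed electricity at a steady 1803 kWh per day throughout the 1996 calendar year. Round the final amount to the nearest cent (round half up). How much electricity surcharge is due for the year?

€47,454.96

January 1 – February 3, 1996: 34 days × 1803 kWh/day = 61,302 kWh at €0.04/kWh → €2,452.08
February 4 – April 6, 1996: 63 days × 1803 kWh/day = 113,589 kWh at €0.14/kWh → €15,902.46
April 7 – December 31, 1996: 269 days × 1803 kWh/day = 485,007 kWh at €0.06/kWh → €29,100.42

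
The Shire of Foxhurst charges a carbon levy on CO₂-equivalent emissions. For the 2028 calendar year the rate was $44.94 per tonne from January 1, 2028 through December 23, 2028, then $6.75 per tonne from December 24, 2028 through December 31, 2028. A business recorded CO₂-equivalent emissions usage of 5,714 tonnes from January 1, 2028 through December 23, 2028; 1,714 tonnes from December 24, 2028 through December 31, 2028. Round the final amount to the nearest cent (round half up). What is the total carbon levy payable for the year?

January 1 – December 23, 2028: 5,714 tonnes at $44.94/tonne → $256,787.16
December 24 – December 31, 2028: 1,714 tonnes at $6.75/tonne → $11,569.50

$268,356.66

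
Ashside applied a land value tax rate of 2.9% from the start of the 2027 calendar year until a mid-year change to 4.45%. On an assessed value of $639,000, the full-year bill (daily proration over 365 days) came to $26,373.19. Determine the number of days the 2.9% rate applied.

76 days

Let d = days at the first rate; then 365 − d days at the second rate.
$639,000 × [2.9%·d + 4.45%·(365−d)] / 365 = $26,373.19
Solving gives d = 76, so the new rate took effect on 18 March 2027.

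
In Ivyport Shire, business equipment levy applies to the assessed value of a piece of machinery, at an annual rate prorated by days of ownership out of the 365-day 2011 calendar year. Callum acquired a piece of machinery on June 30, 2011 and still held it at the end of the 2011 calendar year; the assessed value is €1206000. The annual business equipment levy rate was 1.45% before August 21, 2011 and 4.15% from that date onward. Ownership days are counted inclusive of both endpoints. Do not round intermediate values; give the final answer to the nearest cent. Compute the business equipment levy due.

June 30 – August 20, 2011: 52 days at 1.45% → €1206000 × 1.45% × 52/365 = €2491.2986
August 21 – December 31, 2011: 133 days at 4.15% → €1206000 × 4.15% × 133/365 = €18237.0329
Total = €20728.3315

€20728.33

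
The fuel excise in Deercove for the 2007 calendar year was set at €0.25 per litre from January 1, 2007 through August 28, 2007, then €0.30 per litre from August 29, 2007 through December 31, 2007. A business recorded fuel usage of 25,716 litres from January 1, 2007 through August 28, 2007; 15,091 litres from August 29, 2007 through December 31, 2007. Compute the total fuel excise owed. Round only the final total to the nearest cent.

January 1 – August 28, 2007: 25,716 litres at €0.25/litre → €6,429.00
August 29 – December 31, 2007: 15,091 litres at €0.30/litre → €4,527.30

€10,956.30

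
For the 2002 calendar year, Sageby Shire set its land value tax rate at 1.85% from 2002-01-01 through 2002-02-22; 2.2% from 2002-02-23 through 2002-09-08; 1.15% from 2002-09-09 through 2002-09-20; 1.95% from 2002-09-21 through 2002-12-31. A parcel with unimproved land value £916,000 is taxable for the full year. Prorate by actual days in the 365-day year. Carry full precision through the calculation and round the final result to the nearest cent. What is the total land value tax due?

2002-01-01 to 2002-02-22: 53 days at 1.85% → £916,000 × 1.85% × 53/365 = £2,460.6521
2002-02-23 to 2002-09-08: 198 days at 2.2% → £916,000 × 2.2% × 198/365 = £10,931.7699
2002-09-09 to 2002-09-20: 12 days at 1.15% → £916,000 × 1.15% × 12/365 = £346.3233
2002-09-21 to 2002-12-31: 102 days at 1.95% → £916,000 × 1.95% × 102/365 = £4,991.5726
Total = £18,730.3178

£18,730.32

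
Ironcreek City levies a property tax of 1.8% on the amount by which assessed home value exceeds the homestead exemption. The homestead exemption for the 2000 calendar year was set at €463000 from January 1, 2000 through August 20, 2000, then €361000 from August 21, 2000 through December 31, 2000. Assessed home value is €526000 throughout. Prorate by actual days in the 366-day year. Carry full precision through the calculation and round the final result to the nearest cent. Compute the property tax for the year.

January 1 – August 20, 2000: 233 days, exemption €463000 → (€526000 − €463000) × 1.8% × 233/366 = €721.9180
August 21 – December 31, 2000: 133 days, exemption €361000 → (€526000 − €361000) × 1.8% × 133/366 = €1079.2623
Total = €1801.1803

€1801.18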